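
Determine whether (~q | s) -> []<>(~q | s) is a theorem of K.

Not valid

Tableau for the negation ~((~q | s) -> []<>(~q | s)):
1. ~((~q | s) -> []<>(~q | s)), w0
2. ~q | s, w0   [~->-rule on 1]
3. ~[]<>(~q | s), w0   [~->-rule on 1]
4. s, w0   [|-rule on 2 (branches; this branch)]
5. ~<>(~q | s), w1   [~[]-rule on 3: fresh world w1, w0Rw1]
Accessibility: w0Rw1
The negation has an open branch (countermodel exists).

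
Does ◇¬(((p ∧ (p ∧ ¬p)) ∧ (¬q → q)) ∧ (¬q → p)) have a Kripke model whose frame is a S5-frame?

Satisfiable (open branch found)

1. ◇¬(((p ∧ (p ∧ ¬p)) ∧ (¬q → q)) ∧ (¬q → p)), u
2. ¬(((p ∧ (p ∧ ¬p)) ∧ (¬q → q)) ∧ (¬q → p)), v
3. ¬(¬q → p), v
4. ¬q, v
5. ¬p, v
Accessibility: uRu, uRv, vRu, vRv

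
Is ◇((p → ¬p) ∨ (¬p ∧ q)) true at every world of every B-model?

Not valid

Tableau for the negation ¬◇((p → ¬p) ∨ (¬p ∧ q)):
1. ¬◇((p → ¬p) ∨ (¬p ∧ q)), 0
2. ¬((p → ¬p) ∨ (¬p ∧ q)), 0
3. ¬(p → ¬p), 0
4. ¬(¬p ∧ q), 0
5. p, 0
6. ¬q, 0
Accessibility: 0R0
The negation has an open branch (countermodel exists).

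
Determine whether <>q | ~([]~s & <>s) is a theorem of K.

Tableau for the negation ~(<>q | ~([]~s & <>s)):
1. ~(<>q | ~([]~s & <>s)), u
2. ~<>q, u   [~|-rule on 1]
3. []~s & <>s, u   [~|-rule on 1]
4. []~s, u   [&-rule on 3]
5. <>s, u   [&-rule on 3]
6. s, v   [<>-rule on 5: fresh world v, uRv]
7. ~q, v   [~<>-rule on 2 via uRv]
8. ~s, v   [[]-rule on 4 via uRv]
Accessibility: uRv
Branch closes: s and ~s both at v.
Every branch of the negation's tableau closes; the branch above is one of them.

Valid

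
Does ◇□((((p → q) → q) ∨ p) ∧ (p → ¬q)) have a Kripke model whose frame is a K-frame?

1. ◇□((((p → q) → q) ∨ p) ∧ (p → ¬q)), u
2. □((((p → q) → q) ∨ p) ∧ (p → ¬q)), v
Accessibility: uRv

Satisfiable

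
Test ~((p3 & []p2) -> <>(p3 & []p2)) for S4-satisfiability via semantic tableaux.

1. ~((p3 & []p2) -> <>(p3 & []p2)), 0
2. p3 & []p2, 0   [~->-rule on 1]
3. ~<>(p3 & []p2), 0   [~->-rule on 1]
4. p3, 0   [&-rule on 2]
5. []p2, 0   [&-rule on 2]
6. ~(p3 & []p2), 0   [~<>-rule on 3 via 0R0]
7. p2, 0   [[]-rule on 5 via 0R0]
8. ~[]p2, 0   [~&-rule on 6 (branches; this branch)]
9. ~p2, 1   [~[]-rule on 8: fresh world 1, 0R1]
10. ~(p3 & []p2), 1   [~<>-rule on 3 via 0R1]
11. p2, 1   [[]-rule on 5 via 0R1]
Accessibility: 0R0, 0R1, 1R1
Branch closes: p2 and ~p2 both at 1.
All branches of the tableau close; one closing branch shown above.

No, unsatisfiable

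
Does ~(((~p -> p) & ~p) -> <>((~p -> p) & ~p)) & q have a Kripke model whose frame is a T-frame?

1. ~(((~p -> p) & ~p) -> <>((~p -> p) & ~p)) & q, w0
2. ~(((~p -> p) & ~p) -> <>((~p -> p) & ~p)), w0   [&-rule on 1]
3. q, w0   [&-rule on 1]
4. (~p -> p) & ~p, w0   [~->-rule on 2]
5. ~<>((~p -> p) & ~p), w0   [~->-rule on 2]
6. ~p -> p, w0   [&-rule on 4]
7. ~p, w0   [&-rule on 4]
8. ~((~p -> p) & ~p), w0   [~<>-rule on 5 via w0Rw0]
9. p, w0   [->-rule on 6 (branches; this branch)]
Accessibility: w0Rw0
Branch closes: p and ~p both at w0.
All branches of the tableau close; one closing branch shown above.

Unsatisfiable (every branch closes)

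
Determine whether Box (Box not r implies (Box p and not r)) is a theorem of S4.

Tableau for the negation not Box (Box not r implies (Box p and not r)):
1. not Box (Box not r implies (Box p and not r)), 0
2. not (Box not r implies (Box p and not r)), 1   [neg-Box-rule on 1: fresh world 1, 0R1]
3. Box not r, 1   [neg-implies-rule on 2]
4. not (Box p and not r), 1   [neg-implies-rule on 2]
5. not r, 1   [Box-rule on 3 via 1R1]
6. not Box p, 1   [neg-and-rule on 4 (branches; this branch)]
7. not p, 2   [neg-Box-rule on 6: fresh world 2, 1R2]
8. not r, 2   [Box-rule on 3 via 1R2]
Accessibility: 0R0, 0R1, 0R2, 1R1, 1R2, 2R2
The negation has an open branch (countermodel exists).

Not valid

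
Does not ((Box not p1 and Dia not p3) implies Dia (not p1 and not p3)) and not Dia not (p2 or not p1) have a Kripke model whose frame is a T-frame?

1. not ((Box not p1 and Dia not p3) implies Dia (not p1 and not p3)) and not Dia not (p2 or not p1), u
2. not ((Box not p1 and Dia not p3) implies Dia (not p1 and not p3)), u
3. not Dia not (p2 or not p1), u
4. Box not p1 and Dia not p3, u
5. not Dia (not p1 and not p3), u
6. Box not p1, u
7. Dia not p3, u
8. p2 or not p1, u
9. not (not p1 and not p3), u
10. not p1, u
11. p3, u
12. not p3, v
13. p2 or not p1, v
14. not (not p1 and not p3), v
15. not p1, v
16. p3, v
Accessibility: uRu, uRv, vRv
Branch closes: p3 and not p3 both at v.
All branches of the tableau close; one closing branch shown above.

No, unsatisfiable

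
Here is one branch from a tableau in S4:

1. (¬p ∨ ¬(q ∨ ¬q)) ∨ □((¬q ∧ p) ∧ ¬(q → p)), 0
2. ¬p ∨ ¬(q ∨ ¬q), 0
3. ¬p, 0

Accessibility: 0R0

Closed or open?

There is no literal clash: for every atom and world, at most one sign appears.

Open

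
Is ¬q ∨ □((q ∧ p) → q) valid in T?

Tableau for the negation ¬(¬q ∨ □((q ∧ p) → q)):
1. ¬(¬q ∨ □((q ∧ p) → q)), w0
2. q, w0
3. ¬□((q ∧ p) → q), w0
4. ¬((q ∧ p) → q), w1
5. q ∧ p, w1
6. ¬q, w1
7. q, w1
8. p, w1
Accessibility: w0Rw0, w0Rw1, w1Rw1
Branch closes: q and ¬q both at w1.
Every branch of the negation's tableau closes; the branch above is one of them.

Yes, valid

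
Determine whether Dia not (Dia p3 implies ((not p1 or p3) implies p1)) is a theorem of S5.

No, not valid

Tableau for the negation not Dia not (Dia p3 implies ((not p1 or p3) implies p1)):
1. not Dia not (Dia p3 implies ((not p1 or p3) implies p1)), w0
2. Dia p3 implies ((not p1 or p3) implies p1), w0
3. (not p1 or p3) implies p1, w0
4. p1, w0
Accessibility: w0Rw0
The negation has an open branch (countermodel exists).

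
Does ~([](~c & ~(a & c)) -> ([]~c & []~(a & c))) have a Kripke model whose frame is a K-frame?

1. ~([](~c & ~(a & c)) -> ([]~c & []~(a & c))), 0
2. [](~c & ~(a & c)), 0
3. ~([]~c & []~(a & c)), 0
4. ~[]~(a & c), 0
5. a & c, 1
6. a, 1
7. c, 1
8. ~c & ~(a & c), 1
9. ~c, 1
10. ~(a & c), 1
Accessibility: 0R1
Branch closes: c and ~c both at 1.
(One branch shown.) All branches close.

No, unsatisfiable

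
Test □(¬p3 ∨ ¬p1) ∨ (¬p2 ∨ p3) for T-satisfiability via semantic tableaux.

1. □(¬p3 ∨ ¬p1) ∨ (¬p2 ∨ p3), 0
2. ¬p2 ∨ p3, 0   [∨-rule on 1 (branches; this branch)]
3. p3, 0   [∨-rule on 2 (branches; this branch)]
Accessibility: 0R0

Yes, satisfiable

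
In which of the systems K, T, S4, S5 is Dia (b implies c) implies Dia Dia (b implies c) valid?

T, S4, S5

K-tableau for the negation not (Dia (b implies c) implies Dia Dia (b implies c)):
1. not (Dia (b implies c) implies Dia Dia (b implies c)), 0
2. Dia (b implies c), 0
3. not Dia Dia (b implies c), 0
4. b implies c, 1
5. not Dia (b implies c), 1
6. c, 1
Accessibility: 0R1
Complete open branch: countermodel on a K-frame, so not valid in K.
T-tableau for the negation not (Dia (b implies c) implies Dia Dia (b implies c)):
1. not (Dia (b implies c) implies Dia Dia (b implies c)), 0
2. Dia (b implies c), 0
3. not Dia Dia (b implies c), 0
4. not Dia (b implies c), 0
5. not (b implies c), 0
6. b, 0
7. not c, 0
8. b implies c, 1
9. not Dia (b implies c), 1
10. not (b implies c), 1
11. b, 1
12. not c, 1
13. c, 1
Accessibility: 0R0, 0R1, 1R1
Branch closes: c and not c both at 1.
Every branch closes (one shown): valid in T, hence also in S4, S5 (every theorem of T is a theorem of S4 and S5).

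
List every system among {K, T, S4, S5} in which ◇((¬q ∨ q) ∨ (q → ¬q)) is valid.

T, S4, S5

K-tableau for the negation ¬◇((¬q ∨ q) ∨ (q → ¬q)):
1. ¬◇((¬q ∨ q) ∨ (q → ¬q)), 0
Complete open branch: countermodel on a K-frame, so not valid in K.
T-tableau for the negation ¬◇((¬q ∨ q) ∨ (q → ¬q)):
1. ¬◇((¬q ∨ q) ∨ (q → ¬q)), 0
2. ¬((¬q ∨ q) ∨ (q → ¬q)), 0   [¬◇-rule on 1 via 0R0]
3. ¬(¬q ∨ q), 0   [¬∨-rule on 2]
4. ¬(q → ¬q), 0   [¬∨-rule on 2]
5. q, 0   [¬∨-rule on 3]
6. ¬q, 0   [¬∨-rule on 3]
Accessibility: 0R0
Branch closes: q and ¬q both at 0.
Every branch closes (one shown): valid in T, hence also in S4, S5 (every theorem of T is a theorem of S4 and S5).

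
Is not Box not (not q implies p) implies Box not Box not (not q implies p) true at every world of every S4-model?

Tableau for the negation not (not Box not (not q implies p) implies Box not Box not (not q implies p)):
1. not (not Box not (not q implies p) implies Box not Box not (not q implies p)), 0
2. not Box not (not q implies p), 0   [neg-implies-rule on 1]
3. not Box not Box not (not q implies p), 0   [neg-implies-rule on 1]
4. not q implies p, 1   [neg-Box-rule on 2: fresh world 1, 0R1]
5. p, 1   [implies-rule on 4 (branches; this branch)]
6. Box not (not q implies p), 2   [neg-Box-rule on 3: fresh world 2, 0R2]
7. not (not q implies p), 2   [Box-rule on 6 via 2R2]
8. not q, 2   [neg-implies-rule on 7]
9. not p, 2   [neg-implies-rule on 7]
Accessibility: 0R0, 0R1, 0R2, 1R1, 2R2
The negation has an open branch (countermodel exists).

Not valid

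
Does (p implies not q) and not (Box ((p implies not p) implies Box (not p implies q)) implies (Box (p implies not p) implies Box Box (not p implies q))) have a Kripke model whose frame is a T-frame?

1. (p implies not q) and not (Box ((p implies not p) implies Box (not p implies q)) implies (Box (p implies not p) implies Box Box (not p implies q))), w0
2. p implies not q, w0
3. not (Box ((p implies not p) implies Box (not p implies q)) implies (Box (p implies not p) implies Box Box (not p implies q))), w0
4. Box ((p implies not p) implies Box (not p implies q)), w0
5. not (Box (p implies not p) implies Box Box (not p implies q)), w0
6. Box (p implies not p), w0
7. not Box Box (not p implies q), w0
8. (p implies not p) implies Box (not p implies q), w0
9. p implies not p, w0
10. not p, w0
11. Box (not p implies q), w0
12. not p implies q, w0
13. q, w0
14. not Box (not p implies q), w1
15. (p implies not p) implies Box (not p implies q), w1
16. p implies not p, w1
17. not p implies q, w1
18. Box (not p implies q), w1
19. not p, w1
20. q, w1
21. not (not p implies q), w2
22. not p, w2
23. not q, w2
24. not p implies q, w2
25. q, w2
Accessibility: w0Rw0, w0Rw1, w1Rw1, w1Rw2, w2Rw2
Branch closes: q and not q both at w2.
All branches of the tableau close; one closing branch shown above.

No, unsatisfiable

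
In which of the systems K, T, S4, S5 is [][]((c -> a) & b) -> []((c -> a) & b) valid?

T, S4, S5

T-tableau for the negation ~([][]((c -> a) & b) -> []((c -> a) & b)):
1. ~([][]((c -> a) & b) -> []((c -> a) & b)), w0
2. [][]((c -> a) & b), w0   [~->-rule on 1]
3. ~[]((c -> a) & b), w0   [~->-rule on 1]
4. []((c -> a) & b), w0   [[]-rule on 2 via w0Rw0]
5. (c -> a) & b, w0   [[]-rule on 4 via w0Rw0]
6. c -> a, w0   [&-rule on 5]
7. b, w0   [&-rule on 5]
8. a, w0   [->-rule on 6 (branches; this branch)]
9. ~((c -> a) & b), w1   [~[]-rule on 3: fresh world w1, w0Rw1]
10. []((c -> a) & b), w1   [[]-rule on 2 via w0Rw1]
11. (c -> a) & b, w1   [[]-rule on 4 via w0Rw1]
12. c -> a, w1   [&-rule on 11]
13. b, w1   [&-rule on 11]
14. ~(c -> a), w1   [~&-rule on 9 (branches; this branch)]
15. c, w1   [~->-rule on 14]
16. ~a, w1   [~->-rule on 14]
17. a, w1   [->-rule on 12 (branches; this branch)]
Accessibility: w0Rw0, w0Rw1, w1Rw1
Branch closes: a and ~a both at w1.
Every branch closes (one shown): valid in T, hence also in S4, S5 (every theorem of T is a theorem of S4 and S5).
K-tableau for the negation ~([][]((c -> a) & b) -> []((c -> a) & b)):
1. ~([][]((c -> a) & b) -> []((c -> a) & b)), w0
2. [][]((c -> a) & b), w0   [~->-rule on 1]
3. ~[]((c -> a) & b), w0   [~->-rule on 1]
4. ~((c -> a) & b), w1   [~[]-rule on 3: fresh world w1, w0Rw1]
5. []((c -> a) & b), w1   [[]-rule on 2 via w0Rw1]
6. ~b, w1   [~&-rule on 4 (branches; this branch)]
Accessibility: w0Rw1
Complete open branch: countermodel on a K-frame, so not valid in K.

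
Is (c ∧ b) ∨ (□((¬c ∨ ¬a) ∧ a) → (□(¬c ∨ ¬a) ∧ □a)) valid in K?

Tableau for the negation ¬((c ∧ b) ∨ (□((¬c ∨ ¬a) ∧ a) → (□(¬c ∨ ¬a) ∧ □a))):
1. ¬((c ∧ b) ∨ (□((¬c ∨ ¬a) ∧ a) → (□(¬c ∨ ¬a) ∧ □a))), 0
2. ¬(c ∧ b), 0   [¬∨-rule on 1]
3. ¬(□((¬c ∨ ¬a) ∧ a) → (□(¬c ∨ ¬a) ∧ □a)), 0   [¬∨-rule on 1]
4. □((¬c ∨ ¬a) ∧ a), 0   [¬→-rule on 3]
5. ¬(□(¬c ∨ ¬a) ∧ □a), 0   [¬→-rule on 3]
6. ¬b, 0   [¬∧-rule on 2 (branches; this branch)]
7. ¬□(¬c ∨ ¬a), 0   [¬∧-rule on 5 (branches; this branch)]
8. ¬(¬c ∨ ¬a), 1   [¬□-rule on 7: fresh world 1, 0R1]
9. c, 1   [¬∨-rule on 8]
10. a, 1   [¬∨-rule on 8]
11. (¬c ∨ ¬a) ∧ a, 1   [□-rule on 4 via 0R1]
12. ¬c ∨ ¬a, 1   [∧-rule on 11]
13. ¬a, 1   [∨-rule on 12 (branches; this branch)]
Accessibility: 0R1
Branch closes: a and ¬a both at 1.
All branches of the negation close; one closing branch shown above.

Valid in K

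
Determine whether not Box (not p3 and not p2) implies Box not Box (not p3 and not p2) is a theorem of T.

Tableau for the negation not (not Box (not p3 and not p2) implies Box not Box (not p3 and not p2)):
1. not (not Box (not p3 and not p2) implies Box not Box (not p3 and not p2)), w0
2. not Box (not p3 and not p2), w0   [neg-implies-rule on 1]
3. not Box not Box (not p3 and not p2), w0   [neg-implies-rule on 1]
4. not (not p3 and not p2), w1   [neg-Box-rule on 2: fresh world w1, w0Rw1]
5. p2, w1   [neg-and-rule on 4 (branches; this branch)]
6. Box (not p3 and not p2), w2   [neg-Box-rule on 3: fresh world w2, w0Rw2]
7. not p3 and not p2, w2   [Box-rule on 6 via w2Rw2]
8. not p3, w2   [and-rule on 7]
9. not p2, w2   [and-rule on 7]
Accessibility: w0Rw0, w0Rw1, w0Rw2, w1Rw1, w2Rw2
The negation has an open branch (countermodel exists).

No, not valid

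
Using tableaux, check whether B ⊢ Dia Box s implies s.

Tableau for the negation not (Dia Box s implies s):
1. not (Dia Box s implies s), u
2. Dia Box s, u
3. not s, u
4. Box s, v
5. s, u
Accessibility: uRu, uRv, vRu, vRv
Branch closes: s and not s both at u.
All branches of the negation close; one closing branch shown above.

Valid in B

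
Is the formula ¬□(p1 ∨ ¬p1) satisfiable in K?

No, unsatisfiable

1. ¬□(p1 ∨ ¬p1), w0
2. ¬(p1 ∨ ¬p1), w1
3. ¬p1, w1
4. p1, w1
Accessibility: w0Rw1
Branch closes: p1 and ¬p1 both at w1.
(One branch shown.) All branches close.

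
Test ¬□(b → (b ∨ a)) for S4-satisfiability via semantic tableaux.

1. ¬□(b → (b ∨ a)), w0
2. ¬(b → (b ∨ a)), w1
3. b, w1
4. ¬(b ∨ a), w1
5. ¬b, w1
6. ¬a, w1
Accessibility: w0Rw0, w0Rw1, w1Rw1
Branch closes: b and ¬b both at w1.
Every branch closes; the branch above is one of them.

Unsatisfiable (every branch closes)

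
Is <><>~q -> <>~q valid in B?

Invalid (countermodel exists)

Tableau for the negation ~(<><>~q -> <>~q):
1. ~(<><>~q -> <>~q), u
2. <><>~q, u
3. ~<>~q, u
4. q, u
5. <>~q, v
6. q, v
7. ~q, w
Accessibility: uRu, uRv, vRu, vRv, vRw, wRv, wRw
The negation has an open branch (countermodel exists).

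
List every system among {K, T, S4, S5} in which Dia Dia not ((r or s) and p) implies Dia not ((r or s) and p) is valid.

S4, S5

S4-tableau for the negation not (Dia Dia not ((r or s) and p) implies Dia not ((r or s) and p)):
1. not (Dia Dia not ((r or s) and p) implies Dia not ((r or s) and p)), w0
2. Dia Dia not ((r or s) and p), w0
3. not Dia not ((r or s) and p), w0
4. (r or s) and p, w0
5. r or s, w0
6. p, w0
7. s, w0
8. Dia not ((r or s) and p), w1
9. (r or s) and p, w1
10. r or s, w1
11. p, w1
12. s, w1
13. not ((r or s) and p), w2
14. (r or s) and p, w2
15. r or s, w2
16. p, w2
17. not (r or s), w2
18. not r, w2
19. not s, w2
20. s, w2
Accessibility: w0Rw0, w0Rw1, w0Rw2, w1Rw1, w1Rw2, w2Rw2
Branch closes: s and not s both at w2.
Every branch closes (one shown): valid in S4, hence also in S5 (every theorem of S4 is a theorem of S5).
T-tableau for the negation not (Dia Dia not ((r or s) and p) implies Dia not ((r or s) and p)):
1. not (Dia Dia not ((r or s) and p) implies Dia not ((r or s) and p)), w0
2. Dia Dia not ((r or s) and p), w0
3. not Dia not ((r or s) and p), w0
4. (r or s) and p, w0
5. r or s, w0
6. p, w0
7. s, w0
8. Dia not ((r or s) and p), w1
9. (r or s) and p, w1
10. r or s, w1
11. p, w1
12. s, w1
13. not ((r or s) and p), w2
14. not p, w2
Accessibility: w0Rw0, w0Rw1, w1Rw1, w1Rw2, w2Rw2
Complete open branch: countermodel on a T-frame, so not valid in T, nor in K (the same frame is also a K-frame).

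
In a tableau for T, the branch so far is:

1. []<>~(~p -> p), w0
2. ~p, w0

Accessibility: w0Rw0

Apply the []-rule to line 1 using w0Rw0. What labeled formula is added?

<>~(~p -> p), w0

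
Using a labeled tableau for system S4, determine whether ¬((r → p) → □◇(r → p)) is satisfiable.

Yes, satisfiable

1. ¬((r → p) → □◇(r → p)), u
2. r → p, u
3. ¬□◇(r → p), u
4. p, u
5. ¬◇(r → p), v
6. ¬(r → p), v
7. r, v
8. ¬p, v
Accessibility: uRu, uRv, vRv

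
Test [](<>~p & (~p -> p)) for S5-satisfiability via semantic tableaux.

No, unsatisfiable

1. [](<>~p & (~p -> p)), 0
2. <>~p & (~p -> p), 0   [[]-rule on 1 via 0R0]
3. <>~p, 0   [&-rule on 2]
4. ~p -> p, 0   [&-rule on 2]
5. p, 0   [->-rule on 4 (branches; this branch)]
6. ~p, 1   [<>-rule on 3: fresh world 1, 0R1]
7. <>~p & (~p -> p), 1   [[]-rule on 1 via 0R1]
8. <>~p, 1   [&-rule on 7]
9. ~p -> p, 1   [&-rule on 7]
10. p, 1   [->-rule on 9 (branches; this branch)]
Accessibility: 0R0, 0R1, 1R0, 1R1
Branch closes: p and ~p both at 1.
Every branch closes; the branch above is one of them.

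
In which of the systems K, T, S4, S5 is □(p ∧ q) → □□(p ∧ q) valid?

S4, S5

T-tableau for the negation ¬(□(p ∧ q) → □□(p ∧ q)):
1. ¬(□(p ∧ q) → □□(p ∧ q)), 0
2. □(p ∧ q), 0   [¬→-rule on 1]
3. ¬□□(p ∧ q), 0   [¬→-rule on 1]
4. p ∧ q, 0   [□-rule on 2 via 0R0]
5. p, 0   [∧-rule on 4]
6. q, 0   [∧-rule on 4]
7. ¬□(p ∧ q), 1   [¬□-rule on 3: fresh world 1, 0R1]
8. p ∧ q, 1   [□-rule on 2 via 0R1]
9. p, 1   [∧-rule on 8]
10. q, 1   [∧-rule on 8]
11. ¬(p ∧ q), 2   [¬□-rule on 7: fresh world 2, 1R2]
12. ¬q, 2   [¬∧-rule on 11 (branches; this branch)]
Accessibility: 0R0, 0R1, 1R1, 1R2, 2R2
Complete open branch: countermodel on a T-frame, so not valid in T, nor in K (the same frame is also a K-frame).
S4-tableau for the negation ¬(□(p ∧ q) → □□(p ∧ q)):
1. ¬(□(p ∧ q) → □□(p ∧ q)), 0
2. □(p ∧ q), 0   [¬→-rule on 1]
3. ¬□□(p ∧ q), 0   [¬→-rule on 1]
4. p ∧ q, 0   [□-rule on 2 via 0R0]
5. p, 0   [∧-rule on 4]
6. q, 0   [∧-rule on 4]
7. ¬□(p ∧ q), 1   [¬□-rule on 3: fresh world 1, 0R1]
8. p ∧ q, 1   [□-rule on 2 via 0R1]
9. p, 1   [∧-rule on 8]
10. q, 1   [∧-rule on 8]
11. ¬(p ∧ q), 2   [¬□-rule on 7: fresh world 2, 1R2]
12. p ∧ q, 2   [□-rule on 2 via 0R2]
13. p, 2   [∧-rule on 12]
14. q, 2   [∧-rule on 12]
15. ¬q, 2   [¬∧-rule on 11 (branches; this branch)]
Accessibility: 0R0, 0R1, 0R2, 1R1, 1R2, 2R2
Branch closes: q and ¬q both at 2.
Every branch closes (one shown): valid in S4, hence also in S5 (every theorem of S4 is a theorem of S5).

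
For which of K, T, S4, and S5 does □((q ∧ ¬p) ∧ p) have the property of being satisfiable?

T-tableau for the formula:
1. □((q ∧ ¬p) ∧ p), u
2. (q ∧ ¬p) ∧ p, u
3. q ∧ ¬p, u
4. p, u
5. q, u
6. ¬p, u
Accessibility: uRu
Branch closes: p and ¬p both at u.
Every branch closes (one shown): unsatisfiable in T, hence also in S4, S5 (every S4/S5-frame is a T-frame).
K-tableau for the formula:
1. □((q ∧ ¬p) ∧ p), u
Complete open branch: satisfiable in K.

K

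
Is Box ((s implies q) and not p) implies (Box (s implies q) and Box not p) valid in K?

Valid

Tableau for the negation not (Box ((s implies q) and not p) implies (Box (s implies q) and Box not p)):
1. not (Box ((s implies q) and not p) implies (Box (s implies q) and Box not p)), w0
2. Box ((s implies q) and not p), w0
3. not (Box (s implies q) and Box not p), w0
4. not Box (s implies q), w0
5. not (s implies q), w1
6. s, w1
7. not q, w1
8. (s implies q) and not p, w1
9. s implies q, w1
10. not p, w1
11. q, w1
Accessibility: w0Rw1
Branch closes: q and not q both at w1.
All branches of the negation close; one closing branch shown above.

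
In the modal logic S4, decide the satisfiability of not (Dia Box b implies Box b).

1. not (Dia Box b implies Box b), w0
2. Dia Box b, w0
3. not Box b, w0
4. Box b, w1
5. b, w1
6. not b, w2
Accessibility: w0Rw0, w0Rw1, w0Rw2, w1Rw1, w2Rw2

Satisfiable (open branch found)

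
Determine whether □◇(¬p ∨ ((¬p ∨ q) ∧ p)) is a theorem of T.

Tableau for the negation ¬□◇(¬p ∨ ((¬p ∨ q) ∧ p)):
1. ¬□◇(¬p ∨ ((¬p ∨ q) ∧ p)), 0
2. ¬◇(¬p ∨ ((¬p ∨ q) ∧ p)), 1   [¬□-rule on 1: fresh world 1, 0R1]
3. ¬(¬p ∨ ((¬p ∨ q) ∧ p)), 1   [¬◇-rule on 2 via 1R1]
4. p, 1   [¬∨-rule on 3]
5. ¬((¬p ∨ q) ∧ p), 1   [¬∨-rule on 3]
6. ¬(¬p ∨ q), 1   [¬∧-rule on 5 (branches; this branch)]
7. ¬q, 1   [¬∨-rule on 6]
Accessibility: 0R0, 0R1, 1R1
The negation has an open branch (countermodel exists).

Invalid (countermodel exists)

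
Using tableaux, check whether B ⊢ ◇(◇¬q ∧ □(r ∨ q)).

Invalid (countermodel exists)

Tableau for the negation ¬◇(◇¬q ∧ □(r ∨ q)):
1. ¬◇(◇¬q ∧ □(r ∨ q)), u
2. ¬(◇¬q ∧ □(r ∨ q)), u
3. ¬□(r ∨ q), u
4. ¬(r ∨ q), v
5. ¬r, v
6. ¬q, v
7. ¬(◇¬q ∧ □(r ∨ q)), v
8. ¬□(r ∨ q), v
9. ¬(r ∨ q), w
10. ¬r, w
11. ¬q, w
Accessibility: uRu, uRv, vRu, vRv, vRw, wRv, wRw
The negation has an open branch (countermodel exists).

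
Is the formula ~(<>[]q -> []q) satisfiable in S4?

1. ~(<>[]q -> []q), w0
2. <>[]q, w0
3. ~[]q, w0
4. []q, w1
5. q, w1
6. ~q, w2
Accessibility: w0Rw0, w0Rw1, w0Rw2, w1Rw1, w2Rw2

Satisfiable (open branch found)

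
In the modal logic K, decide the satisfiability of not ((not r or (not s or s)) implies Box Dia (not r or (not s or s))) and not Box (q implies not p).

1. not ((not r or (not s or s)) implies Box Dia (not r or (not s or s))) and not Box (q implies not p), w0
2. not ((not r or (not s or s)) implies Box Dia (not r or (not s or s))), w0
3. not Box (q implies not p), w0
4. not r or (not s or s), w0
5. not Box Dia (not r or (not s or s)), w0
6. not s or s, w0
7. s, w0
8. not (q implies not p), w1
9. q, w1
10. p, w1
11. not Dia (not r or (not s or s)), w2
Accessibility: w0Rw1, w0Rw2

Satisfiable (open branch found)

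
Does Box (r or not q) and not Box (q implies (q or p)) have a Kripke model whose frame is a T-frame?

1. Box (r or not q) and not Box (q implies (q or p)), w0
2. Box (r or not q), w0   [and-rule on 1]
3. not Box (q implies (q or p)), w0   [and-rule on 1]
4. r or not q, w0   [Box-rule on 2 via w0Rw0]
5. not q, w0   [or-rule on 4 (branches; this branch)]
6. not (q implies (q or p)), w1   [neg-Box-rule on 3: fresh world w1, w0Rw1]
7. q, w1   [neg-implies-rule on 6]
8. not (q or p), w1   [neg-implies-rule on 6]
9. not q, w1   [neg-or-rule on 8]
10. not p, w1   [neg-or-rule on 8]
Accessibility: w0Rw0, w0Rw1, w1Rw1
Branch closes: q and not q both at w1.
(One branch shown.) All branches close.

Unsatisfiable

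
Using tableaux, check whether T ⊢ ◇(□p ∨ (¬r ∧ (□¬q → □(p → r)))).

No, not valid

Tableau for the negation ¬◇(□p ∨ (¬r ∧ (□¬q → □(p → r)))):
1. ¬◇(□p ∨ (¬r ∧ (□¬q → □(p → r)))), u
2. ¬(□p ∨ (¬r ∧ (□¬q → □(p → r)))), u
3. ¬□p, u
4. ¬(¬r ∧ (□¬q → □(p → r))), u
5. ¬(□¬q → □(p → r)), u
6. □¬q, u
7. ¬□(p → r), u
8. ¬q, u
9. ¬p, v
10. ¬(□p ∨ (¬r ∧ (□¬q → □(p → r)))), v
11. ¬□p, v
12. ¬(¬r ∧ (□¬q → □(p → r))), v
13. ¬q, v
14. ¬(□¬q → □(p → r)), v
15. □¬q, v
16. ¬□(p → r), v
17. ¬(p → r), w
18. p, w
19. ¬r, w
20. ¬(□p ∨ (¬r ∧ (□¬q → □(p → r)))), w
21. ¬□p, w
22. ¬(¬r ∧ (□¬q → □(p → r))), w
23. ¬q, w
24. ¬(□¬q → □(p → r)), w
25. □¬q, w
26. ¬□(p → r), w
27. ¬p, x
28. ¬q, x
29. ¬(p → r), y
30. p, y
31. ¬r, y
32. ¬q, y
33. ¬p, z
34. ¬q, z
35. ¬(p → r), w6
36. p, w6
37. ¬r, w6
38. ¬q, w6
Accessibility: uRu, uRv, uRw, vRv, vRx, vRy, wRw, wRz, wRw6, xRx, yRy, zRz, w6Rw6
The negation has an open branch (countermodel exists).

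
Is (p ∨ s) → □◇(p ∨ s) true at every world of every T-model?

Not valid

Tableau for the negation ¬((p ∨ s) → □◇(p ∨ s)):
1. ¬((p ∨ s) → □◇(p ∨ s)), w0
2. p ∨ s, w0
3. ¬□◇(p ∨ s), w0
4. s, w0
5. ¬◇(p ∨ s), w1
6. ¬(p ∨ s), w1
7. ¬p, w1
8. ¬s, w1
Accessibility: w0Rw0, w0Rw1, w1Rw1
The negation has an open branch (countermodel exists).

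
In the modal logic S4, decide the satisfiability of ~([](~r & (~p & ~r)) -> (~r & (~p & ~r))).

Unsatisfiable

1. ~([](~r & (~p & ~r)) -> (~r & (~p & ~r))), w0
2. [](~r & (~p & ~r)), w0   [~->-rule on 1]
3. ~(~r & (~p & ~r)), w0   [~->-rule on 1]
4. ~r & (~p & ~r), w0   [[]-rule on 2 via w0Rw0]
5. ~r, w0   [&-rule on 4]
6. ~p & ~r, w0   [&-rule on 4]
7. ~p, w0   [&-rule on 6]
8. ~(~p & ~r), w0   [~&-rule on 3 (branches; this branch)]
9. r, w0   [~&-rule on 8 (branches; this branch)]
Accessibility: w0Rw0
Branch closes: r and ~r both at w0.
Every branch closes; the branch above is one of them.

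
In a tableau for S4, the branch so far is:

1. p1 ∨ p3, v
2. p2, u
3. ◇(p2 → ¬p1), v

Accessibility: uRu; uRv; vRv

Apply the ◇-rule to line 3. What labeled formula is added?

a fresh world w with vRw, and p2 → ¬p1 at w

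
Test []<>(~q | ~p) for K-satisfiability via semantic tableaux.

1. []<>(~q | ~p), u

Satisfiable (open branch found)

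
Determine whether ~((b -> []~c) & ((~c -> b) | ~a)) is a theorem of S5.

Tableau for the negation (b -> []~c) & ((~c -> b) | ~a):
1. (b -> []~c) & ((~c -> b) | ~a), w0
2. b -> []~c, w0   [&-rule on 1]
3. (~c -> b) | ~a, w0   [&-rule on 1]
4. []~c, w0   [->-rule on 2 (branches; this branch)]
5. ~c, w0   [[]-rule on 4 via w0Rw0]
6. ~a, w0   [|-rule on 3 (branches; this branch)]
Accessibility: w0Rw0
The negation has an open branch (countermodel exists).

Not valid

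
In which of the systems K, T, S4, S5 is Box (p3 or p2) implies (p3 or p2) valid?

T, S4, S5

T-tableau for the negation not (Box (p3 or p2) implies (p3 or p2)):
1. not (Box (p3 or p2) implies (p3 or p2)), 0
2. Box (p3 or p2), 0   [neg-implies-rule on 1]
3. not (p3 or p2), 0   [neg-implies-rule on 1]
4. not p3, 0   [neg-or-rule on 3]
5. not p2, 0   [neg-or-rule on 3]
6. p3 or p2, 0   [Box-rule on 2 via 0R0]
7. p2, 0   [or-rule on 6 (branches; this branch)]
Accessibility: 0R0
Branch closes: p2 and not p2 both at 0.
Every branch closes (one shown): valid in T, hence also in S4, S5 (every theorem of T is a theorem of S4 and S5).
K-tableau for the negation not (Box (p3 or p2) implies (p3 or p2)):
1. not (Box (p3 or p2) implies (p3 or p2)), 0
2. Box (p3 or p2), 0   [neg-implies-rule on 1]
3. not (p3 or p2), 0   [neg-implies-rule on 1]
4. not p3, 0   [neg-or-rule on 3]
5. not p2, 0   [neg-or-rule on 3]
Complete open branch: countermodel on a K-frame, so not valid in K.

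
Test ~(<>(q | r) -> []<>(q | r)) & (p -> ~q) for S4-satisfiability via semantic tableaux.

Satisfiable (open branch found)

1. ~(<>(q | r) -> []<>(q | r)) & (p -> ~q), 0
2. ~(<>(q | r) -> []<>(q | r)), 0
3. p -> ~q, 0
4. <>(q | r), 0
5. ~[]<>(q | r), 0
6. ~q, 0
7. q | r, 1
8. r, 1
9. ~<>(q | r), 2
10. ~(q | r), 2
11. ~q, 2
12. ~r, 2
Accessibility: 0R0, 0R1, 0R2, 1R1, 2R2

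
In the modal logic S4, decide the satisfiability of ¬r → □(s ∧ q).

Satisfiable (open branch found)

1. ¬r → □(s ∧ q), u
2. □(s ∧ q), u
3. s ∧ q, u
4. s, u
5. q, u
Accessibility: uRu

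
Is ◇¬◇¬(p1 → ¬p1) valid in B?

Tableau for the negation ¬◇¬◇¬(p1 → ¬p1):
1. ¬◇¬◇¬(p1 → ¬p1), w0
2. ◇¬(p1 → ¬p1), w0   [¬◇-rule on 1 via w0Rw0]
3. ¬(p1 → ¬p1), w1   [◇-rule on 2: fresh world w1, w0Rw1]
4. p1, w1   [¬→-rule on 3]
5. ◇¬(p1 → ¬p1), w1   [¬◇-rule on 1 via w0Rw1]
6. ¬(p1 → ¬p1), w2   [◇-rule on 5: fresh world w2, w1Rw2]
7. p1, w2   [¬→-rule on 6]
Accessibility: w0Rw0, w0Rw1, w1Rw0, w1Rw1, w1Rw2, w2Rw1, w2Rw2
The negation has an open branch (countermodel exists).

Not valid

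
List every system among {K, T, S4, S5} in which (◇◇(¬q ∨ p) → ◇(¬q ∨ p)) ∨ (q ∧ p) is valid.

S4, S5

S4-tableau for the negation ¬((◇◇(¬q ∨ p) → ◇(¬q ∨ p)) ∨ (q ∧ p)):
1. ¬((◇◇(¬q ∨ p) → ◇(¬q ∨ p)) ∨ (q ∧ p)), w0
2. ¬(◇◇(¬q ∨ p) → ◇(¬q ∨ p)), w0
3. ¬(q ∧ p), w0
4. ◇◇(¬q ∨ p), w0
5. ¬◇(¬q ∨ p), w0
6. ¬(¬q ∨ p), w0
7. q, w0
8. ¬p, w0
9. ◇(¬q ∨ p), w1
10. ¬(¬q ∨ p), w1
11. q, w1
12. ¬p, w1
13. ¬q ∨ p, w2
14. ¬(¬q ∨ p), w2
15. q, w2
16. ¬p, w2
17. p, w2
Accessibility: w0Rw0, w0Rw1, w0Rw2, w1Rw1, w1Rw2, w2Rw2
Branch closes: p and ¬p both at w2.
Every branch closes (one shown): valid in S4, hence also in S5 (every theorem of S4 is a theorem of S5).
T-tableau for the negation ¬((◇◇(¬q ∨ p) → ◇(¬q ∨ p)) ∨ (q ∧ p)):
1. ¬((◇◇(¬q ∨ p) → ◇(¬q ∨ p)) ∨ (q ∧ p)), w0
2. ¬(◇◇(¬q ∨ p) → ◇(¬q ∨ p)), w0
3. ¬(q ∧ p), w0
4. ◇◇(¬q ∨ p), w0
5. ¬◇(¬q ∨ p), w0
6. ¬(¬q ∨ p), w0
7. q, w0
8. ¬p, w0
9. ◇(¬q ∨ p), w1
10. ¬(¬q ∨ p), w1
11. q, w1
12. ¬p, w1
13. ¬q ∨ p, w2
14. p, w2
Accessibility: w0Rw0, w0Rw1, w1Rw1, w1Rw2, w2Rw2
Complete open branch: countermodel on a T-frame, so not valid in T, nor in K (the same frame is also a K-frame).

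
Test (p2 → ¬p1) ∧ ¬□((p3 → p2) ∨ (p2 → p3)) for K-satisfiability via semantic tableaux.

1. (p2 → ¬p1) ∧ ¬□((p3 → p2) ∨ (p2 → p3)), 0
2. p2 → ¬p1, 0
3. ¬□((p3 → p2) ∨ (p2 → p3)), 0
4. ¬p1, 0
5. ¬((p3 → p2) ∨ (p2 → p3)), 1
6. ¬(p3 → p2), 1
7. ¬(p2 → p3), 1
8. p3, 1
9. ¬p2, 1
10. p2, 1
11. ¬p3, 1
Accessibility: 0R1
Branch closes: p2 and ¬p2 both at 1.
Every branch closes; the branch above is one of them.

No, unsatisfiable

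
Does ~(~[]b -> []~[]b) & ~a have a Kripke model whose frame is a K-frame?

1. ~(~[]b -> []~[]b) & ~a, u
2. ~(~[]b -> []~[]b), u
3. ~a, u
4. ~[]b, u
5. ~[]~[]b, u
6. ~b, v
7. []b, w
Accessibility: uRv, uRw

Satisfiable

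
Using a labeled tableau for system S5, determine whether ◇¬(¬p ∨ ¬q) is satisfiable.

Yes, satisfiable

1. ◇¬(¬p ∨ ¬q), w0
2. ¬(¬p ∨ ¬q), w1   [◇-rule on 1: fresh world w1, w0Rw1]
3. p, w1   [¬∨-rule on 2]
4. q, w1   [¬∨-rule on 2]
Accessibility: w0Rw0, w0Rw1, w1Rw0, w1Rw1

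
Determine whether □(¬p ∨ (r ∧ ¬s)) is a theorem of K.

Tableau for the negation ¬□(¬p ∨ (r ∧ ¬s)):
1. ¬□(¬p ∨ (r ∧ ¬s)), u
2. ¬(¬p ∨ (r ∧ ¬s)), v
3. p, v
4. ¬(r ∧ ¬s), v
5. s, v
Accessibility: uRv
The negation has an open branch (countermodel exists).

Not valid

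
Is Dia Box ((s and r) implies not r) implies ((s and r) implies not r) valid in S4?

Not valid

Tableau for the negation not (Dia Box ((s and r) implies not r) implies ((s and r) implies not r)):
1. not (Dia Box ((s and r) implies not r) implies ((s and r) implies not r)), w0
2. Dia Box ((s and r) implies not r), w0
3. not ((s and r) implies not r), w0
4. s and r, w0
5. r, w0
6. s, w0
7. Box ((s and r) implies not r), w1
8. (s and r) implies not r, w1
9. not r, w1
Accessibility: w0Rw0, w0Rw1, w1Rw1
The negation has an open branch (countermodel exists).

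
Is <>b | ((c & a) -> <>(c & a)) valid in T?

Valid in T

Tableau for the negation ~(<>b | ((c & a) -> <>(c & a))):
1. ~(<>b | ((c & a) -> <>(c & a))), w0
2. ~<>b, w0   [~|-rule on 1]
3. ~((c & a) -> <>(c & a)), w0   [~|-rule on 1]
4. c & a, w0   [~->-rule on 3]
5. ~<>(c & a), w0   [~->-rule on 3]
6. c, w0   [&-rule on 4]
7. a, w0   [&-rule on 4]
8. ~b, w0   [~<>-rule on 2 via w0Rw0]
9. ~(c & a), w0   [~<>-rule on 5 via w0Rw0]
10. ~a, w0   [~&-rule on 9 (branches; this branch)]
Accessibility: w0Rw0
Branch closes: a and ~a both at w0.
Every branch of the negation's tableau closes; the branch above is one of them.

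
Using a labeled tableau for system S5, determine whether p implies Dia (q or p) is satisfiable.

Yes, satisfiable

1. p implies Dia (q or p), 0
2. Dia (q or p), 0
3. q or p, 1
4. p, 1
Accessibility: 0R0, 0R1, 1R0, 1R1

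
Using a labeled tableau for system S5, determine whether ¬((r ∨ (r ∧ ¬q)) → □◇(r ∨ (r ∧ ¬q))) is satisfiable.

1. ¬((r ∨ (r ∧ ¬q)) → □◇(r ∨ (r ∧ ¬q))), 0
2. r ∨ (r ∧ ¬q), 0
3. ¬□◇(r ∨ (r ∧ ¬q)), 0
4. r ∧ ¬q, 0
5. r, 0
6. ¬q, 0
7. ¬◇(r ∨ (r ∧ ¬q)), 1
8. ¬(r ∨ (r ∧ ¬q)), 0
9. ¬r, 0
10. ¬(r ∧ ¬q), 0
Accessibility: 0R0, 0R1, 1R0, 1R1
Branch closes: r and ¬r both at 0.
All branches of the tableau close; one closing branch shown above.

Unsatisfiable (every branch closes)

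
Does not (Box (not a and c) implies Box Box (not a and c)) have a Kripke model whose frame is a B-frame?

1. not (Box (not a and c) implies Box Box (not a and c)), w0
2. Box (not a and c), w0
3. not Box Box (not a and c), w0
4. not a and c, w0
5. not a, w0
6. c, w0
7. not Box (not a and c), w1
8. not a and c, w1
9. not a, w1
10. c, w1
11. not (not a and c), w2
12. not c, w2
Accessibility: w0Rw0, w0Rw1, w1Rw0, w1Rw1, w1Rw2, w2Rw1, w2Rw2

Yes, satisfiable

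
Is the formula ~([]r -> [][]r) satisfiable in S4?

Unsatisfiable

1. ~([]r -> [][]r), w0
2. []r, w0   [~->-rule on 1]
3. ~[][]r, w0   [~->-rule on 1]
4. r, w0   [[]-rule on 2 via w0Rw0]
5. ~[]r, w1   [~[]-rule on 3: fresh world w1, w0Rw1]
6. r, w1   [[]-rule on 2 via w0Rw1]
7. ~r, w2   [~[]-rule on 5: fresh world w2, w1Rw2]
8. r, w2   [[]-rule on 2 via w0Rw2]
Accessibility: w0Rw0, w0Rw1, w0Rw2, w1Rw1, w1Rw2, w2Rw2
Branch closes: r and ~r both at w2.
All branches of the tableau close; one closing branch shown above.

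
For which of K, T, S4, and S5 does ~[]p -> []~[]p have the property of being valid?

S5-tableau for the negation ~(~[]p -> []~[]p):
1. ~(~[]p -> []~[]p), 0
2. ~[]p, 0
3. ~[]~[]p, 0
4. ~p, 1
5. []p, 2
6. p, 0
7. p, 1
Accessibility: 0R0, 0R1, 0R2, 1R0, 1R1, 1R2, 2R0, 2R1, 2R2
Branch closes: p and ~p both at 1.
Every branch closes (one shown): valid in S5.
S4-tableau for the negation ~(~[]p -> []~[]p):
1. ~(~[]p -> []~[]p), 0
2. ~[]p, 0
3. ~[]~[]p, 0
4. ~p, 1
5. []p, 2
6. p, 2
Accessibility: 0R0, 0R1, 0R2, 1R1, 2R2
Complete open branch: countermodel on an S4-frame, so not valid in S4, nor in K, T (the same frame is also a K-frame and a T-frame).

S5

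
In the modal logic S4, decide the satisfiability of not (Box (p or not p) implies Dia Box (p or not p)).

1. not (Box (p or not p) implies Dia Box (p or not p)), 0
2. Box (p or not p), 0   [neg-implies-rule on 1]
3. not Dia Box (p or not p), 0   [neg-implies-rule on 1]
4. p or not p, 0   [Box-rule on 2 via 0R0]
5. not Box (p or not p), 0   [neg-Dia-rule on 3 via 0R0]
6. not p, 0   [or-rule on 4 (branches; this branch)]
7. not (p or not p), 1   [neg-Box-rule on 5: fresh world 1, 0R1]
8. not p, 1   [neg-or-rule on 7]
9. p, 1   [neg-or-rule on 7]
Accessibility: 0R0, 0R1, 1R1
Branch closes: p and not p both at 1.
(One branch shown.) All branches close.

Unsatisfiable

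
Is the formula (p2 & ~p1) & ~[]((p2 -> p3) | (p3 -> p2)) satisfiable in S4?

1. (p2 & ~p1) & ~[]((p2 -> p3) | (p3 -> p2)), w0
2. p2 & ~p1, w0   [&-rule on 1]
3. ~[]((p2 -> p3) | (p3 -> p2)), w0   [&-rule on 1]
4. p2, w0   [&-rule on 2]
5. ~p1, w0   [&-rule on 2]
6. ~((p2 -> p3) | (p3 -> p2)), w1   [~[]-rule on 3: fresh world w1, w0Rw1]
7. ~(p2 -> p3), w1   [~|-rule on 6]
8. ~(p3 -> p2), w1   [~|-rule on 6]
9. p2, w1   [~->-rule on 7]
10. ~p3, w1   [~->-rule on 7]
11. p3, w1   [~->-rule on 8]
12. ~p2, w1   [~->-rule on 8]
Accessibility: w0Rw0, w0Rw1, w1Rw1
Branch closes: p3 and ~p3 both at w1.
(One branch shown.) All branches close.

Unsatisfiable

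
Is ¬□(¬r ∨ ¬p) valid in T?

Tableau for the negation □(¬r ∨ ¬p):
1. □(¬r ∨ ¬p), 0
2. ¬r ∨ ¬p, 0   [□-rule on 1 via 0R0]
3. ¬p, 0   [∨-rule on 2 (branches; this branch)]
Accessibility: 0R0
The negation has an open branch (countermodel exists).

Invalid (countermodel exists)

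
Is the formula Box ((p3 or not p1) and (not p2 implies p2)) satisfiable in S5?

1. Box ((p3 or not p1) and (not p2 implies p2)), w0
2. (p3 or not p1) and (not p2 implies p2), w0
3. p3 or not p1, w0
4. not p2 implies p2, w0
5. not p1, w0
6. p2, w0
Accessibility: w0Rw0

Satisfiable (open branch found)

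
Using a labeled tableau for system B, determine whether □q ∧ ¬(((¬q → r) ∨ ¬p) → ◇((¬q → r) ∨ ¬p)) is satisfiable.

1. □q ∧ ¬(((¬q → r) ∨ ¬p) → ◇((¬q → r) ∨ ¬p)), u
2. □q, u
3. ¬(((¬q → r) ∨ ¬p) → ◇((¬q → r) ∨ ¬p)), u
4. (¬q → r) ∨ ¬p, u
5. ¬◇((¬q → r) ∨ ¬p), u
6. q, u
7. ¬((¬q → r) ∨ ¬p), u
8. ¬(¬q → r), u
9. p, u
10. ¬q, u
11. ¬r, u
Accessibility: uRu
Branch closes: q and ¬q both at u.
All branches of the tableau close; one closing branch shown above.

Unsatisfiable (every branch closes)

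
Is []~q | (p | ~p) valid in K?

Valid

Tableau for the negation ~([]~q | (p | ~p)):
1. ~([]~q | (p | ~p)), w0
2. ~[]~q, w0   [~|-rule on 1]
3. ~(p | ~p), w0   [~|-rule on 1]
4. ~p, w0   [~|-rule on 3]
5. p, w0   [~|-rule on 3]
Branch closes: p and ~p both at w0.
Every branch of the negation's tableau closes; the branch above is one of them.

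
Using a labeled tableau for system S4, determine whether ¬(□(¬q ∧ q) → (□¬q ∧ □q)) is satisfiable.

No, unsatisfiable

1. ¬(□(¬q ∧ q) → (□¬q ∧ □q)), u
2. □(¬q ∧ q), u   [¬→-rule on 1]
3. ¬(□¬q ∧ □q), u   [¬→-rule on 1]
4. ¬q ∧ q, u   [□-rule on 2 via uRu]
5. ¬q, u   [∧-rule on 4]
6. q, u   [∧-rule on 4]
Accessibility: uRu
Branch closes: q and ¬q both at u.
All branches of the tableau close; one closing branch shown above.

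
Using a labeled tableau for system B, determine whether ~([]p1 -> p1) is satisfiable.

Unsatisfiable

1. ~([]p1 -> p1), u
2. []p1, u
3. ~p1, u
4. p1, u
Accessibility: uRu
Branch closes: p1 and ~p1 both at u.
(One branch shown.) All branches close.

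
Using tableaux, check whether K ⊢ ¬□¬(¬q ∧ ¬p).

Invalid (countermodel exists)

Tableau for the negation □¬(¬q ∧ ¬p):
1. □¬(¬q ∧ ¬p), u
The negation has an open branch (countermodel exists).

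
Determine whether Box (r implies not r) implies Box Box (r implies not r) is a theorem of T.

Tableau for the negation not (Box (r implies not r) implies Box Box (r implies not r)):
1. not (Box (r implies not r) implies Box Box (r implies not r)), u
2. Box (r implies not r), u
3. not Box Box (r implies not r), u
4. r implies not r, u
5. not r, u
6. not Box (r implies not r), v
7. r implies not r, v
8. not r, v
9. not (r implies not r), w
10. r, w
Accessibility: uRu, uRv, vRv, vRw, wRw
The negation has an open branch (countermodel exists).

Not valid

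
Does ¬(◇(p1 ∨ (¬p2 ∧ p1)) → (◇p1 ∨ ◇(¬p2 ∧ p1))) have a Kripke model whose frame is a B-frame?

Unsatisfiable (every branch closes)

1. ¬(◇(p1 ∨ (¬p2 ∧ p1)) → (◇p1 ∨ ◇(¬p2 ∧ p1))), u
2. ◇(p1 ∨ (¬p2 ∧ p1)), u
3. ¬(◇p1 ∨ ◇(¬p2 ∧ p1)), u
4. ¬◇p1, u
5. ¬◇(¬p2 ∧ p1), u
6. ¬p1, u
7. ¬(¬p2 ∧ p1), u
8. p1 ∨ (¬p2 ∧ p1), v
9. ¬p1, v
10. ¬(¬p2 ∧ p1), v
11. ¬p2 ∧ p1, v
12. ¬p2, v
13. p1, v
Accessibility: uRu, uRv, vRu, vRv
Branch closes: p1 and ¬p1 both at v.
(One branch shown.) All branches close.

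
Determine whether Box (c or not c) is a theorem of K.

Valid in K

Tableau for the negation not Box (c or not c):
1. not Box (c or not c), u
2. not (c or not c), v
3. not c, v
4. c, v
Accessibility: uRv
Branch closes: c and not c both at v.
Every branch of the negation's tableau closes; the branch above is one of them.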